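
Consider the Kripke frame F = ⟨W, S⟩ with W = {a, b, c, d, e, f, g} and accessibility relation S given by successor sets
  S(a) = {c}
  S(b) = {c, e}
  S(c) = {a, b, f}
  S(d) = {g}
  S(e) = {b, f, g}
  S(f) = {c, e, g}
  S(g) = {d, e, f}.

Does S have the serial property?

Yes

Serial: yes — every world has a successor (e.g. a S c).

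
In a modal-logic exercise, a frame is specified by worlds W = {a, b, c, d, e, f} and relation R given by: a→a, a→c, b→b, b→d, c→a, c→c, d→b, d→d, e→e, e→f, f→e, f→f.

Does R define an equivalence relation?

Yes

Reflexive: yes — every world is R-related to itself.
Symmetric: yes — every pair in R has its reverse in R.
Transitive: yes — every two-step R-path is closed by a direct edge.
So R is an equivalence relation.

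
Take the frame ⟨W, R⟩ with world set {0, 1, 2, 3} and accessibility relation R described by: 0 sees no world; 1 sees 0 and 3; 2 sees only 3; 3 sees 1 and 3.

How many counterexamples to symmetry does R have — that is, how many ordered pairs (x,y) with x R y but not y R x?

2

Enumerating: (1,0), (2,3).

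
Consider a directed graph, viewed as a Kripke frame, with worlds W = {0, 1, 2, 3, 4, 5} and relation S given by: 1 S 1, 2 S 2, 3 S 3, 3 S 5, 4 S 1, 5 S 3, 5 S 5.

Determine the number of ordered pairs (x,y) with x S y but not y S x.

1

Enumerating: (4,1).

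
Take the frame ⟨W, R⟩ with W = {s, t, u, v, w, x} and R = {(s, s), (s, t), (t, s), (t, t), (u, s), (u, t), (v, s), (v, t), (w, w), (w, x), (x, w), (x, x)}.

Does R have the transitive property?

Transitive: yes — every two-step R-path is closed by a direct edge.

Yes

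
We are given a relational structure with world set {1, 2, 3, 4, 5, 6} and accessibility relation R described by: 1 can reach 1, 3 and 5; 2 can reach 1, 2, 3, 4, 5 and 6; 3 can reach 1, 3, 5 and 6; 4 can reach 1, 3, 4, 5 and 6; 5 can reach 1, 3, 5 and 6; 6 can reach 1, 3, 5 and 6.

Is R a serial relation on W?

Yes

Serial: yes — every world has a successor (e.g. 1 R 1).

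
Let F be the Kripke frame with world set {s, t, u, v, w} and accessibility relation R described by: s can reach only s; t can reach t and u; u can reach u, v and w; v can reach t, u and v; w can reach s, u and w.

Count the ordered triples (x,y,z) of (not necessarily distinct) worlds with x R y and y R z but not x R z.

Enumerating: (t,u,v), (t,u,w), (u,v,t), (u,w,s), (v,u,w), (w,u,v).

6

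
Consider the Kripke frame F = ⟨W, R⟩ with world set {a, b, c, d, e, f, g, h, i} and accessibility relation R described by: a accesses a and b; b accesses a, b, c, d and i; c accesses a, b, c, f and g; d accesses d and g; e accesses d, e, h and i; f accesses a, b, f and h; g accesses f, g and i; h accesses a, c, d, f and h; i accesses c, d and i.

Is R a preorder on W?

No

Reflexive: yes — every world is R-related to itself.
Transitive: no — a R b and b R c, but not a R c.
So R is not a preorder.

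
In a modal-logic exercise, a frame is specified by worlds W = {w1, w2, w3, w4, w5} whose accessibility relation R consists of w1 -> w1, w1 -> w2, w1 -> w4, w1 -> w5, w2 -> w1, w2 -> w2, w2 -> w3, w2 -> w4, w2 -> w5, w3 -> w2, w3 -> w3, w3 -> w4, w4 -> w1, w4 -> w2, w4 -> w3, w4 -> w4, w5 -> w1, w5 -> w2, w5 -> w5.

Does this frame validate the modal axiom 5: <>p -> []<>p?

No

The schema 5 characterises exactly the Euclidean frames.
Euclidean: no — w1 R w4 and w1 R w5, but not w4 R w5.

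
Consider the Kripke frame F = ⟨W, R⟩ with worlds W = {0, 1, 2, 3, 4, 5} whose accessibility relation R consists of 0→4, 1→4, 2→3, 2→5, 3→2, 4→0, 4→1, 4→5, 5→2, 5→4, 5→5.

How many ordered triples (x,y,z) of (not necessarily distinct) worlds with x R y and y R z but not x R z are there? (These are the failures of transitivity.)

18

Enumerating: (0,4,0), (0,4,1), (0,4,5), (1,4,0), (1,4,1), (1,4,5), (2,3,2), (2,5,2), (2,5,4), (3,2,3), (3,2,5), (4,0,4), (4,1,4), (4,5,2), (4,5,4), (5,2,3), (5,4,0), (5,4,1).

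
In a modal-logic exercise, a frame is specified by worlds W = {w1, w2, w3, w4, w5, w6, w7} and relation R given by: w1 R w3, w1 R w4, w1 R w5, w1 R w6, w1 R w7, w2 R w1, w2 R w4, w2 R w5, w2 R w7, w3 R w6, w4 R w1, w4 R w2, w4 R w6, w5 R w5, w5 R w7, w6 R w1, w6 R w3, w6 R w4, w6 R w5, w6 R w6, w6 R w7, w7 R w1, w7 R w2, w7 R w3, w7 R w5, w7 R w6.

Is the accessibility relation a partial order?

Reflexive: no — w1 is not related to itself.
Transitive: no — w1 R w4 and w4 R w2, but not w1 R w2.
Antisymmetric: no — w1 R w4 and w4 R w1 with w1 ≠ w4.
So R is not a partial order.

No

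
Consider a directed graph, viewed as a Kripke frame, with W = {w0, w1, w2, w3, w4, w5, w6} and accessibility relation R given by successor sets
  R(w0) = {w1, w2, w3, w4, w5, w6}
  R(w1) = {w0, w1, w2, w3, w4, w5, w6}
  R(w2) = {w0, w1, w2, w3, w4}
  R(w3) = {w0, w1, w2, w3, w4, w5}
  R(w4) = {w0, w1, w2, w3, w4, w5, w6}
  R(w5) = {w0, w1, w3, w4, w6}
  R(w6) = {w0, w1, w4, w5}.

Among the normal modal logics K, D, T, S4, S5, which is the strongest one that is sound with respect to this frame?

D

Serial (axiom D): yes — every world has a successor (e.g. w0 R w1).
Reflexive (axiom T): no — w0 is not related to itself.
Transitive (axiom 4): no — w2 R w0 and w0 R w5, but not w2 R w5.
Euclidean (axiom 5): no — w0 R w2 and w0 R w5, but not w2 R w5.
So F validates K, D; T would additionally require R to be reflexive. The strongest is D.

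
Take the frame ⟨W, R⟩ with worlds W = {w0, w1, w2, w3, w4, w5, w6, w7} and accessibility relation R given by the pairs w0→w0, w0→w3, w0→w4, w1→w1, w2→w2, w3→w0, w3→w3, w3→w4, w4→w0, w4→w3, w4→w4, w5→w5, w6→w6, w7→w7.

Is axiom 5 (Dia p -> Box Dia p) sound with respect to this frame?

Axiom 5 corresponds to the accessibility relation being Euclidean.
Euclidean: yes — any two successors of a common world are R-related.

Yes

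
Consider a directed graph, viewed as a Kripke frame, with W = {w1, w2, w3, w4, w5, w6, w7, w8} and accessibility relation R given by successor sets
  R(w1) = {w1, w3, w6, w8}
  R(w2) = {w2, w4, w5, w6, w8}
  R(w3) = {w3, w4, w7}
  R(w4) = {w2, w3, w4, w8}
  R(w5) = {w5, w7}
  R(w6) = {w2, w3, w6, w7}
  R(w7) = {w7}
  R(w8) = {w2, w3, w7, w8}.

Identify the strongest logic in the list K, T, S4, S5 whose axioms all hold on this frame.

T

Reflexive (axiom T): yes — every world is R-related to itself.
Transitive (axiom 4): no — w1 R w3 and w3 R w4, but not w1 R w4.
Euclidean (axiom 5): no — w1 R w3 and w1 R w6, but not w3 R w6.
So F validates K, T; S4 would additionally require R to be transitive. The strongest is T.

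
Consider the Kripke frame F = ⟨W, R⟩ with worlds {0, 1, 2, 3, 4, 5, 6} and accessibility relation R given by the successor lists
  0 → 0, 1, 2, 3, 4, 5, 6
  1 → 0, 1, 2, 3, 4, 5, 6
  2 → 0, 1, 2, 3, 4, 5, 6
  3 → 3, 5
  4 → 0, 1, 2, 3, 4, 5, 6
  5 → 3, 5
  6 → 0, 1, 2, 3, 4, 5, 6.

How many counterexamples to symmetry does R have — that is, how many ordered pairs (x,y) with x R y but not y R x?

10

Enumerating: (0,3), (0,5), (1,3), (1,5), (2,3), (2,5), (4,3), (4,5), (6,3), (6,5).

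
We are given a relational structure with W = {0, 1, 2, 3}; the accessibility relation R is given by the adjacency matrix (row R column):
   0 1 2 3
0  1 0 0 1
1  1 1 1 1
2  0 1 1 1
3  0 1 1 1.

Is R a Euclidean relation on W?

No

Euclidean: no — 1 R 0 and 1 R 2, but not 0 R 2.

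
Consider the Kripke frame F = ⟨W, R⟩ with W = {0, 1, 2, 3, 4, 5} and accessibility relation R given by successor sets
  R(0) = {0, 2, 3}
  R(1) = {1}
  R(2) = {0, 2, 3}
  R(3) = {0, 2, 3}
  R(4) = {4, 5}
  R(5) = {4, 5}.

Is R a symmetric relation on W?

Yes

Symmetric: yes — every pair in R has its reverse in R.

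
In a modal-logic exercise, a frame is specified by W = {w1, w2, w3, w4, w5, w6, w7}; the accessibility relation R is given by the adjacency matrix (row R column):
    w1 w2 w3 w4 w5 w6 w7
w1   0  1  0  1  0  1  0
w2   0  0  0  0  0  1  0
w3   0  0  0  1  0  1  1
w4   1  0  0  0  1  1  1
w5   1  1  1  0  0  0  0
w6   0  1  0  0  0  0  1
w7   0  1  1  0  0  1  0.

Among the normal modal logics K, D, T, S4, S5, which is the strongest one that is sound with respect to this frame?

Serial (axiom D): yes — every world has a successor (e.g. w1 R w2).
Reflexive (axiom T): no — w1 is not related to itself.
Transitive (axiom 4): no — w1 R w4 and w4 R w5, but not w1 R w5.
Euclidean (axiom 5): no — w1 R w2 and w1 R w4, but not w2 R w4.
So F validates K, D; T would additionally require R to be reflexive. The strongest is D.

D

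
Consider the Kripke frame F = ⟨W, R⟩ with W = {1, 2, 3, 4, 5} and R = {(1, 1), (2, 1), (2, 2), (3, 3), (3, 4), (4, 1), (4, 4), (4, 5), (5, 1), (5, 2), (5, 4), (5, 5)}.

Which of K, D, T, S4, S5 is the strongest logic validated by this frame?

T

Serial (axiom D): yes — every world has a successor (e.g. 1 R 1).
Reflexive (axiom T): yes — every world is R-related to itself.
Transitive (axiom 4): no — 3 R 4 and 4 R 1, but not 3 R 1.
Euclidean (axiom 5): no — 4 R 1 and 4 R 5, but not 1 R 5.
So F validates K, D, T; S4 would additionally require R to be transitive. The strongest is T.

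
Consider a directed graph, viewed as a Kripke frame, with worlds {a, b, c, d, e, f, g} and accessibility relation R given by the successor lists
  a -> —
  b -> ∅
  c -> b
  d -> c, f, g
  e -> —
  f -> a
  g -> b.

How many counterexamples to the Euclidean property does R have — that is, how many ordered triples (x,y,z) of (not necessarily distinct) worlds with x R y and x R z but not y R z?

12

Enumerating: (c,b,b), (d,c,c), (d,c,f), (d,c,g), (d,f,c), (d,f,f), (d,f,g), (d,g,c), (d,g,f), (d,g,g), (f,a,a), (g,b,b).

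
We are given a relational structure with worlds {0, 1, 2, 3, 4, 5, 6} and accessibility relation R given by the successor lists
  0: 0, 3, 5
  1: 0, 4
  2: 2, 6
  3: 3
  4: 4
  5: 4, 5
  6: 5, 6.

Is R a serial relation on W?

Yes

Serial: yes — every world has a successor (e.g. 0 R 0).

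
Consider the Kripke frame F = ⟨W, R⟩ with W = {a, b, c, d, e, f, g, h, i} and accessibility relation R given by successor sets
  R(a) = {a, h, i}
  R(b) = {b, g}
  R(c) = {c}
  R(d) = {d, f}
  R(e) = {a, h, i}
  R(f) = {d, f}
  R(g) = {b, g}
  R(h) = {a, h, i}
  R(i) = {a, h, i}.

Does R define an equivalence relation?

Reflexive: no — e is not related to itself.
Symmetric: no — e R a but not a R e.
Transitive: yes — every two-step R-path is closed by a direct edge.
So R is not an equivalence relation.

No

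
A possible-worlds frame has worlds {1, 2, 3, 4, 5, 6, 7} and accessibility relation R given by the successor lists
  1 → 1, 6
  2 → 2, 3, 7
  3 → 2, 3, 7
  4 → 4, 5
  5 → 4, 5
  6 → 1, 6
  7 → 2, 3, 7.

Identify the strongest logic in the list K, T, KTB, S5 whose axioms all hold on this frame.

Reflexive (axiom T): yes — every world is R-related to itself.
Symmetric (axiom B): yes — every pair in R has its reverse in R.
Euclidean (axiom 5): yes — any two successors of a common world are R-related.
So F validates K, T, KTB, S5. The strongest is S5.

S5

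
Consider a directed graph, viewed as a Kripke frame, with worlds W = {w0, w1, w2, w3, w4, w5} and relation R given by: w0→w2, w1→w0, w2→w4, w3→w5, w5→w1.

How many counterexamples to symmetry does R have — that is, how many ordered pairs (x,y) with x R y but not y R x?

5

Enumerating: (w0,w2), (w1,w0), (w2,w4), (w3,w5), (w5,w1).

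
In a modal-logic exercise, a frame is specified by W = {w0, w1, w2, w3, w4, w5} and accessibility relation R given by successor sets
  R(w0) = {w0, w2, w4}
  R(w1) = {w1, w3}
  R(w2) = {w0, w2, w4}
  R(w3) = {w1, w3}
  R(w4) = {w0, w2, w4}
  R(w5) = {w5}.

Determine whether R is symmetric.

Symmetric: yes — every pair in R has its reverse in R.

Yes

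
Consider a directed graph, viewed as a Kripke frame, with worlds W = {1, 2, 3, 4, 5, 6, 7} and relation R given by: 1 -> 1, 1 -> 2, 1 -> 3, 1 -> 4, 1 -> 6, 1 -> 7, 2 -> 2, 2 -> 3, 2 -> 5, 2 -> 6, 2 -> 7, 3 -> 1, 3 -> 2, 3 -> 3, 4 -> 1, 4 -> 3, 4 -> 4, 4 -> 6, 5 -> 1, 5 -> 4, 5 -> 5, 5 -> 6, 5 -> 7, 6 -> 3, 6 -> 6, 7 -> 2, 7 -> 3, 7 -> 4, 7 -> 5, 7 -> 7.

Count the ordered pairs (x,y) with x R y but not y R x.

Enumerating: (1,2), (1,6), (1,7), (2,5), (2,6), (4,3), (4,6), (5,1), (5,4), (5,6), (6,3), (7,3), (7,4).

13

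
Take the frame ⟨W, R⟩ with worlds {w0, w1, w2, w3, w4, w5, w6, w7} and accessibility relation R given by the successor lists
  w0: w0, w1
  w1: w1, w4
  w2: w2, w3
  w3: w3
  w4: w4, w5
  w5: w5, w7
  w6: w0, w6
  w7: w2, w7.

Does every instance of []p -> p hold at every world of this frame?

Yes

Axiom T corresponds to the accessibility relation being reflexive.
Reflexive: yes — every world is R-related to itself.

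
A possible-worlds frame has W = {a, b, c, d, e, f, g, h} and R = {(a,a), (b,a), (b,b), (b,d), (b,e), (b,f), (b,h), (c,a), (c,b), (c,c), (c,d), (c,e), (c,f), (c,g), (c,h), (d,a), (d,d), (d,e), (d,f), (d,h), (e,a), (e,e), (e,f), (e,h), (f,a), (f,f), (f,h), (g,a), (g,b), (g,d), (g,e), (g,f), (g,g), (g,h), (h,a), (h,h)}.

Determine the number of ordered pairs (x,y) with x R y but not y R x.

Enumerating: (b,a), (b,d), (b,e), (b,f), (b,h), (c,a), (c,b), (c,d), (c,e), (c,f), (c,g), (c,h), … and 16 more.
Total: 28.

28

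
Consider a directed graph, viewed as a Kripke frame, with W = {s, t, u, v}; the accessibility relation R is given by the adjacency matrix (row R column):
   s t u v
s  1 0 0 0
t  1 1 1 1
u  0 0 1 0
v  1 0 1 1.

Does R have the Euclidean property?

Euclidean: no — t R s and t R u, but not s R u.

No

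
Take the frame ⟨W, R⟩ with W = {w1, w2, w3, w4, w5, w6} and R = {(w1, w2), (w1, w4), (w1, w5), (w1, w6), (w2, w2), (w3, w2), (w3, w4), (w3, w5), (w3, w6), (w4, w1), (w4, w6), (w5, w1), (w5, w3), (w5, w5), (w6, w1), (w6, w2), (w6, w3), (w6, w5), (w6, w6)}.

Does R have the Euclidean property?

No

Euclidean: no — w1 R w2 and w1 R w4, but not w2 R w4.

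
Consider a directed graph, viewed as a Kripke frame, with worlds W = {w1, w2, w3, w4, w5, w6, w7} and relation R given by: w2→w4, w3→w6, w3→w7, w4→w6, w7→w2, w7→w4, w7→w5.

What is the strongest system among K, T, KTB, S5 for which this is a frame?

K

Reflexive (axiom T): no — w1 is not related to itself.
Symmetric (axiom B): no — w2 R w4 but not w4 R w2.
Euclidean (axiom 5): no — w3 R w6 and w3 R w7, but not w6 R w7.
So F validates K; T would additionally require R to be reflexive. The strongest is K.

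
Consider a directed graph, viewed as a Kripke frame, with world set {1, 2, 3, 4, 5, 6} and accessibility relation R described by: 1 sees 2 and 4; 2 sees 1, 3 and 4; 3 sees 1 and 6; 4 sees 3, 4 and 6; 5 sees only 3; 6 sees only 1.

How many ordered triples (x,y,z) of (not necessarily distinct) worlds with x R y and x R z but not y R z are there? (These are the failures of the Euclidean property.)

17

Enumerating: (1,2,2), (1,4,2), (2,1,1), (2,1,3), (2,3,3), (2,3,4), (2,4,1), (3,1,1), (3,1,6), (3,6,6), (4,3,3), (4,3,4), (4,6,3), (4,6,4), (4,6,6), (5,3,3), (6,1,1).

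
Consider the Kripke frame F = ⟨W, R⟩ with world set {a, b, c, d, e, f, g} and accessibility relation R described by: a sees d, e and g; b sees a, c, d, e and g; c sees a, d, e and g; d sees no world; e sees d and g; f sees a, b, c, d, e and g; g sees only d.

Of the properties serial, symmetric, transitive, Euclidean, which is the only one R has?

transitive

Serial: no — d has no R-successor.
Symmetric: no — a R d but not d R a.
Transitive: yes — every two-step R-path is closed by a direct edge.
Euclidean: no — a R d and a R e, but not d R e.
Only transitive holds.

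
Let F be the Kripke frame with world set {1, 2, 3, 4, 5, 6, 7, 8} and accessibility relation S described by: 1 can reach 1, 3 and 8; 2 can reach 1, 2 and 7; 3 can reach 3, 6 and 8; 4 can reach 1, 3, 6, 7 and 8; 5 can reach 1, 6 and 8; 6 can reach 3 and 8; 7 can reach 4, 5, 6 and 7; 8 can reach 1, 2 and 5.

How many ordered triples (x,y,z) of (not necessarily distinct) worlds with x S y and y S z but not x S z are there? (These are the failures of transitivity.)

Enumerating: (1,3,6), (1,8,2), (1,8,5), (2,1,3), (2,1,8), (2,7,4), (2,7,5), (2,7,6), (3,8,1), (3,8,2), (3,8,5), (4,7,4), … and 23 more.
Total: 35.

35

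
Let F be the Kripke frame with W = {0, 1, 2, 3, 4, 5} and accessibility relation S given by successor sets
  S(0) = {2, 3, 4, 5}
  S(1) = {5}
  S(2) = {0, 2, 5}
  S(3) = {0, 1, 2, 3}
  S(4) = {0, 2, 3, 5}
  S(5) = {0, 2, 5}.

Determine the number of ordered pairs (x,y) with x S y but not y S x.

6

Enumerating: (1,5), (3,1), (3,2), (4,2), (4,3), (4,5).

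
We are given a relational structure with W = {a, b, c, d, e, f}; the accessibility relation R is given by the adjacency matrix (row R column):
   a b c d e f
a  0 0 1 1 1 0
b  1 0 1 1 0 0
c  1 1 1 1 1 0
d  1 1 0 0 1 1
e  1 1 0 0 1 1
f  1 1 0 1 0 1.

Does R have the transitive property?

No

Transitive: no — a R c and c R b, but not a R b.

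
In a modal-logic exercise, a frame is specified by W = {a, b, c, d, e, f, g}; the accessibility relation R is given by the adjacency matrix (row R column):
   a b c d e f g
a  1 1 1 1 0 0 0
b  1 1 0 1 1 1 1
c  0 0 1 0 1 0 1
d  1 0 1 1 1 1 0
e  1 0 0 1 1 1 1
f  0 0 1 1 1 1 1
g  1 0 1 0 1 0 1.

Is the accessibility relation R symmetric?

No

Symmetric: no — a R c but not c R a.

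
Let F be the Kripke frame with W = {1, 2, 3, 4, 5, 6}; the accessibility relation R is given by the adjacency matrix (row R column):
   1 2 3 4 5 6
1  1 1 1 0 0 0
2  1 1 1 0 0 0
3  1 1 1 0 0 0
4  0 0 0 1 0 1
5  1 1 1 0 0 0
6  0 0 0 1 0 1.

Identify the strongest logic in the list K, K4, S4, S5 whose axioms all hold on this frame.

Transitive (axiom 4): yes — every two-step R-path is closed by a direct edge.
Reflexive (axiom T): no — 5 is not related to itself.
Euclidean (axiom 5): yes — any two successors of a common world are R-related.
So F validates K, K4; S4 would additionally require R to be reflexive. The strongest is K4.

K4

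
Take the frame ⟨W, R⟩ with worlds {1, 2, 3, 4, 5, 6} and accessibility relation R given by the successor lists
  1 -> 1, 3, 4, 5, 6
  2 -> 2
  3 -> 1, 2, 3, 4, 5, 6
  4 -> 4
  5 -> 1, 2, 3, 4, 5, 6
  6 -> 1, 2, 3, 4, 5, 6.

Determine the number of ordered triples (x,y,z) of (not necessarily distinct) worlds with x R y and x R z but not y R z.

Enumerating: (1,4,1), (1,4,3), (1,4,5), (1,4,6), (3,1,2), (3,2,1), (3,2,3), (3,2,4), (3,2,5), (3,2,6), (3,4,1), (3,4,2), … and 25 more.
Total: 37.

37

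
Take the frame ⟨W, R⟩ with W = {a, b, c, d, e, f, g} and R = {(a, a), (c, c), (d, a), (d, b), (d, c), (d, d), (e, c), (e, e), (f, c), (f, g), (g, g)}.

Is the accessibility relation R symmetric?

Symmetric: no — d R a but not a R d.

No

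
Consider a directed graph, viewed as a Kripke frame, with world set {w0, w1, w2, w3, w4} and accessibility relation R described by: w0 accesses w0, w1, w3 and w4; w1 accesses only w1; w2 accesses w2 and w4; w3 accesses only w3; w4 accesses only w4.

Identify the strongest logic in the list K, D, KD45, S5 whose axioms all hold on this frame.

Serial (axiom D): yes — every world has a successor (e.g. w0 R w0).
Euclidean (axiom 5): no — w0 R w1 and w0 R w3, but not w1 R w3.
Transitive (axiom 4): yes — every two-step R-path is closed by a direct edge.
Reflexive (axiom T): yes — every world is R-related to itself.
So F validates K, D; KD45 would additionally require R to be Euclidean. The strongest is D.

D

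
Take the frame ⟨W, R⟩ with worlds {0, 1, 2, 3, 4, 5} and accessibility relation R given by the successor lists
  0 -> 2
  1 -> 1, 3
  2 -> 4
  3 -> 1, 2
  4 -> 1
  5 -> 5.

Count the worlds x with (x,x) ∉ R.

4

Enumerating: 0, 2, 3, 4.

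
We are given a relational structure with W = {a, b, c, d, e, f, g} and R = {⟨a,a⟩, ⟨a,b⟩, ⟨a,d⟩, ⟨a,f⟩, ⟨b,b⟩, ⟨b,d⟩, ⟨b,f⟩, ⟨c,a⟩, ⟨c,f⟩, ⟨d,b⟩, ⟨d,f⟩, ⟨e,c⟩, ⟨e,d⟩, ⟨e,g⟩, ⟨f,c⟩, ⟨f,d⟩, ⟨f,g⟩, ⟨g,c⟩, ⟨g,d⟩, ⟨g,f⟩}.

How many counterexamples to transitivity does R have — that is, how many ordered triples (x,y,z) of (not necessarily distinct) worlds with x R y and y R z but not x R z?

26

Enumerating: (a,f,c), (a,f,g), (b,f,c), (b,f,g), (c,a,b), (c,a,d), (c,f,c), (c,f,d), (c,f,g), (d,b,d), (d,f,c), (d,f,d), … and 14 more.
Total: 26.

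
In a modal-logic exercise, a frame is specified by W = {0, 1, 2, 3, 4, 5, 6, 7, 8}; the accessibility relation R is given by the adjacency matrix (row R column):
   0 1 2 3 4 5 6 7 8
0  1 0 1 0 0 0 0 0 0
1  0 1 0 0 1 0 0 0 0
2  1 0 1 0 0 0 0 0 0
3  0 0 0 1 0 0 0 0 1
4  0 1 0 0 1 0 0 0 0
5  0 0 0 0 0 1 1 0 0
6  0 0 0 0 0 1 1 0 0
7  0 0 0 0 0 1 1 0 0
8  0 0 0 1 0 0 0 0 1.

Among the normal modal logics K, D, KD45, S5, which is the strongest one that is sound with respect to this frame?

Serial (axiom D): yes — every world has a successor (e.g. 0 R 0).
Euclidean (axiom 5): yes — any two successors of a common world are R-related.
Transitive (axiom 4): yes — every two-step R-path is closed by a direct edge.
Reflexive (axiom T): no — 7 is not related to itself.
So F validates K, D, KD45; S5 would additionally require R to be reflexive. The strongest is KD45.

KD45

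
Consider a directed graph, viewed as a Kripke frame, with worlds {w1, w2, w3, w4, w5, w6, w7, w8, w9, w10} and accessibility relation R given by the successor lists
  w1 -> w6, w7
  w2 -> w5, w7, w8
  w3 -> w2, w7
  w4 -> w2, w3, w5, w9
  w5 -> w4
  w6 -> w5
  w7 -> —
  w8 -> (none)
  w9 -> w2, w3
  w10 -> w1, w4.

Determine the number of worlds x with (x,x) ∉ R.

10

Enumerating: w1, w2, w3, w4, w5, w6, w7, w8, w9, w10.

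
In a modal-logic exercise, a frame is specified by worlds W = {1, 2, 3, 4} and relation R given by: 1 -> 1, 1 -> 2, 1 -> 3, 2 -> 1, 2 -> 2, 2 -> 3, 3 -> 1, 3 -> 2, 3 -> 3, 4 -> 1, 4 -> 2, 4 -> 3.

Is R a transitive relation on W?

Transitive: yes — every two-step R-path is closed by a direct edge.

Yes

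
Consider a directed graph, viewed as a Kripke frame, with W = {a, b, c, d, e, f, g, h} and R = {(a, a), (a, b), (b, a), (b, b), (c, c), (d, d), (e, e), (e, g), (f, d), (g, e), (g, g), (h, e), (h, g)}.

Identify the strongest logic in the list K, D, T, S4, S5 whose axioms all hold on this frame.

D

Serial (axiom D): yes — every world has a successor (e.g. a R a).
Reflexive (axiom T): no — f is not related to itself.
Transitive (axiom 4): yes — every two-step R-path is closed by a direct edge.
Euclidean (axiom 5): yes — any two successors of a common world are R-related.
So F validates K, D; T would additionally require R to be reflexive. The strongest is D.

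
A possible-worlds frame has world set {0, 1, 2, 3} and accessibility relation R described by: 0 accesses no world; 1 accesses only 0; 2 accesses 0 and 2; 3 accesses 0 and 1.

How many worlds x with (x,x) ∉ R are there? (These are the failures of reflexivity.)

Enumerating: 0, 1, 3.

3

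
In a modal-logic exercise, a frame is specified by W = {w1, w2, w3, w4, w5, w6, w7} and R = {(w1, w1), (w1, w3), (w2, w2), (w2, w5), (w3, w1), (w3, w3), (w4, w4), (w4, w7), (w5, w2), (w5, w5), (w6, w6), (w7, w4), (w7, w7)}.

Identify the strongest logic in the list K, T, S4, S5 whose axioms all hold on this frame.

S5

Reflexive (axiom T): yes — every world is R-related to itself.
Transitive (axiom 4): yes — every two-step R-path is closed by a direct edge.
Euclidean (axiom 5): yes — any two successors of a common world are R-related.
So F validates K, T, S4, S5. The strongest is S5.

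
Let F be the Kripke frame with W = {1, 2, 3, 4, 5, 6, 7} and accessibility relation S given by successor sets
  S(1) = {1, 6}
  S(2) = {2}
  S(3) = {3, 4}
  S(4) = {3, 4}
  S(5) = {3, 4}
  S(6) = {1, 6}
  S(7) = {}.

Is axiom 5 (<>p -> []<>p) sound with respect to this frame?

By correspondence theory, 5 is valid on a frame iff S is Euclidean.
Euclidean: yes — any two successors of a common world are S-related.

Yes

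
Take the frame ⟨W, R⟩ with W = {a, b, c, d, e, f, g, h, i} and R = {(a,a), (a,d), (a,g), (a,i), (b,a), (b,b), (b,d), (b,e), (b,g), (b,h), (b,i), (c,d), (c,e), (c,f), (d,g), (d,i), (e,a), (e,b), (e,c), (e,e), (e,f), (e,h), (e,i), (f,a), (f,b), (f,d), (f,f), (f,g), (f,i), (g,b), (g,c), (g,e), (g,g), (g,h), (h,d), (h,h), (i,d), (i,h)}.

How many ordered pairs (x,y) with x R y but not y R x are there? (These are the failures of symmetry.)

24

Enumerating: (a,d), (a,g), (a,i), (b,a), (b,d), (b,h), (b,i), (c,d), (c,f), (d,g), (e,a), (e,f), … and 12 more.
Total: 24.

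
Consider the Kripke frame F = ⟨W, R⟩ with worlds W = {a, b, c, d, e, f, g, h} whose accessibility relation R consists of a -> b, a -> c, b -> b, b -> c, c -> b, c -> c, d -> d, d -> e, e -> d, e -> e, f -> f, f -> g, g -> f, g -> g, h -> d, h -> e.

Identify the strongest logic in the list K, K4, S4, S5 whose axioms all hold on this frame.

Transitive (axiom 4): yes — every two-step R-path is closed by a direct edge.
Reflexive (axiom T): no — a is not related to itself.
Euclidean (axiom 5): yes — any two successors of a common world are R-related.
So F validates K, K4; S4 would additionally require R to be reflexive. The strongest is K4.

K4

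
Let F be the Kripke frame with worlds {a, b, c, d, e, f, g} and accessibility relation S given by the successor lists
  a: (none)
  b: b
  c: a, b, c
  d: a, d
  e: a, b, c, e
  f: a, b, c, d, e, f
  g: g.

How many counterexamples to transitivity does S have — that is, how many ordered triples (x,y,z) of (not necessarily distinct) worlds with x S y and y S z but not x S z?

S is transitive; there are no such tuples.

0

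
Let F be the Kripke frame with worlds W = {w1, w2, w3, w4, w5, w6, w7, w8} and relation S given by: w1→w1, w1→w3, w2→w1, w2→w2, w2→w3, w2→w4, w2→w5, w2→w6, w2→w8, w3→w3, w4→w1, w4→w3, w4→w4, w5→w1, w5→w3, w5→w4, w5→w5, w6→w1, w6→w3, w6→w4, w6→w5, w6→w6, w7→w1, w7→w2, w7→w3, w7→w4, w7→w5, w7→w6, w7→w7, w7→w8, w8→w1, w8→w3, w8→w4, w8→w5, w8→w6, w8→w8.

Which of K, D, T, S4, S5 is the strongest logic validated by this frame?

S4

Serial (axiom D): yes — every world has a successor (e.g. w1 S w1).
Reflexive (axiom T): yes — every world is S-related to itself.
Transitive (axiom 4): yes — every two-step S-path is closed by a direct edge.
Euclidean (axiom 5): no — w2 S w1 and w2 S w4, but not w1 S w4.
So F validates K, D, T, S4; S5 would additionally require S to be Euclidean. The strongest is S4.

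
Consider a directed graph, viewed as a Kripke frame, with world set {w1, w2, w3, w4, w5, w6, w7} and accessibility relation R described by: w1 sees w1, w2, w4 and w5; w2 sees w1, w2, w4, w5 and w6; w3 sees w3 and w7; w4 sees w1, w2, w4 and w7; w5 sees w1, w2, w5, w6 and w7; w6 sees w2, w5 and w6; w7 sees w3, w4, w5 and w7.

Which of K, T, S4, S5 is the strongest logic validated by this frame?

Reflexive (axiom T): yes — every world is R-related to itself.
Transitive (axiom 4): no — w1 R w2 and w2 R w6, but not w1 R w6.
Euclidean (axiom 5): no — w1 R w4 and w1 R w5, but not w4 R w5.
So F validates K, T; S4 would additionally require R to be transitive. The strongest is T.

T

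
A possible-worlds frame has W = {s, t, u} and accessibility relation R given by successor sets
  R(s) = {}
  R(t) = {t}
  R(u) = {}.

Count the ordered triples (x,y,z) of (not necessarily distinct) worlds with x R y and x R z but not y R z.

R is Euclidean; there are no such tuples.

0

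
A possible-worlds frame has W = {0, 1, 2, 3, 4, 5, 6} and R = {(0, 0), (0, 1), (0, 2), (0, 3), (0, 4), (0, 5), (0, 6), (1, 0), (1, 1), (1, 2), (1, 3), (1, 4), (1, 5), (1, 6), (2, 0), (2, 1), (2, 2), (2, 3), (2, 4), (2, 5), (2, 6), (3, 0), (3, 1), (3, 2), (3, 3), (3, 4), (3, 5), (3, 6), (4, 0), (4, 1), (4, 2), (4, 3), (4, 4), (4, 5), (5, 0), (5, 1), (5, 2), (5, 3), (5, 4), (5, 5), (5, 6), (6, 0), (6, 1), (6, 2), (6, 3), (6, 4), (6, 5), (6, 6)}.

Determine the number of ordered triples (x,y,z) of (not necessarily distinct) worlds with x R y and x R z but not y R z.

Enumerating: (0,4,6), (1,4,6), (2,4,6), (3,4,6), (5,4,6), (6,4,6).

6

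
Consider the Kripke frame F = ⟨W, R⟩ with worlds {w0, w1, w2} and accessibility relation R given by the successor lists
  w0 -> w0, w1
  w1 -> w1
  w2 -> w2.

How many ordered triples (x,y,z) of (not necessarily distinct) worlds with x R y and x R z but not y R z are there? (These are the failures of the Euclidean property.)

Enumerating: (w0,w1,w0).

1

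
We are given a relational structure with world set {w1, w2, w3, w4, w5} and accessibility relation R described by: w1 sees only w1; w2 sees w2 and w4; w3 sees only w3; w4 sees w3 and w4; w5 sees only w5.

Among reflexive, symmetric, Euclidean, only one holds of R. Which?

Reflexive: yes — every world is R-related to itself.
Symmetric: no — w2 R w4 but not w4 R w2.
Euclidean: no — w2 R w4 and w2 R w2, but not w4 R w2.
Only reflexive holds.

reflexive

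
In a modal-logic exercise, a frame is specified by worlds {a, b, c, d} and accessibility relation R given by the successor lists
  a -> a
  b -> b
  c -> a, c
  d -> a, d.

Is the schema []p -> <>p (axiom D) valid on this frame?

Axiom D corresponds to the accessibility relation being serial.
Serial: yes — every world has a successor (e.g. a R a).

Yes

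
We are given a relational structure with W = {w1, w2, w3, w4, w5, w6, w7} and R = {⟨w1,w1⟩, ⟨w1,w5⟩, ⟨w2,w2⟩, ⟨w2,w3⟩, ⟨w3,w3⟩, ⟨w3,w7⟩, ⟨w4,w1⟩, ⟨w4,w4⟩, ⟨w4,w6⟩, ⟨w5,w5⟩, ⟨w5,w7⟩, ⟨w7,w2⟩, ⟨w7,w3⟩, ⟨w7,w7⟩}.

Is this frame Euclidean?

No

Euclidean: no — w4 R w1 and w4 R w6, but not w1 R w6.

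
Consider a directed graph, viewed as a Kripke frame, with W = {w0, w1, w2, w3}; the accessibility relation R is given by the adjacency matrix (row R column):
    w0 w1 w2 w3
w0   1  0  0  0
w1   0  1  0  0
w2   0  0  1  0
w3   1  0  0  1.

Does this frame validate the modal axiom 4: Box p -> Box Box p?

Axiom 4 corresponds to the accessibility relation being transitive.
Transitive: yes — every two-step R-path is closed by a direct edge.

Yes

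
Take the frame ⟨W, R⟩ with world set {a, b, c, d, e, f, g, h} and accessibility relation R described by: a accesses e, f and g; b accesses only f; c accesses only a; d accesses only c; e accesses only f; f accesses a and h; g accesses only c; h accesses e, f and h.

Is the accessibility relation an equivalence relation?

Reflexive: no — a is not related to itself.
Symmetric: no — a R e but not e R a.
Transitive: no — a R f and f R h, but not a R h.
So R is not an equivalence relation.

No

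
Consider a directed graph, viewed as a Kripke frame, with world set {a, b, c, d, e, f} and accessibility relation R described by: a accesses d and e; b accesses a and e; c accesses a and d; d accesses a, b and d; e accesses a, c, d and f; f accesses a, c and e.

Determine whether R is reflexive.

Reflexive: no — a is not related to itself.

No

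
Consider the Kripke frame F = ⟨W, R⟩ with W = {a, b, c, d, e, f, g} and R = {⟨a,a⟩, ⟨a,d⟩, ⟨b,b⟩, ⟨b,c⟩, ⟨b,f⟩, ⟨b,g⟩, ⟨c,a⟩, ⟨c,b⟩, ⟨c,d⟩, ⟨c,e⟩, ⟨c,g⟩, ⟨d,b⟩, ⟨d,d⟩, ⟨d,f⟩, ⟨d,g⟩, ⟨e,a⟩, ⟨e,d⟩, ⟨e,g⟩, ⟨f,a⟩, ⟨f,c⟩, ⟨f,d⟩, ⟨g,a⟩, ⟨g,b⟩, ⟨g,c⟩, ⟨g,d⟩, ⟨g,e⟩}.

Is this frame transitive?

Transitive: no — a R d and d R b, but not a R b.

No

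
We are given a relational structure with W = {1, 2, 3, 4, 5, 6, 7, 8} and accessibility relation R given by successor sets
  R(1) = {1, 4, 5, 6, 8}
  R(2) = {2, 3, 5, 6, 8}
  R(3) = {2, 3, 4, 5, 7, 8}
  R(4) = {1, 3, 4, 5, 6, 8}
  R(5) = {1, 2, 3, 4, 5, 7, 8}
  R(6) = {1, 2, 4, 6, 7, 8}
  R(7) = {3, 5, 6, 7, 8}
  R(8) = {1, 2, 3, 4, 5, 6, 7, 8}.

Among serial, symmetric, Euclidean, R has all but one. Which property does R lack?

Serial: yes — every world has a successor (e.g. 1 R 1).
Symmetric: yes — every pair in R has its reverse in R.
Euclidean: no — 1 R 5 and 1 R 6, but not 5 R 6.
Only Euclidean fails.

Euclidean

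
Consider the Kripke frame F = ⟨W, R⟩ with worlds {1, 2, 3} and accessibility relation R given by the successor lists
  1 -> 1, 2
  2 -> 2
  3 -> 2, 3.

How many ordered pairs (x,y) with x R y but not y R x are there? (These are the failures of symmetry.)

2

Enumerating: (1,2), (3,2).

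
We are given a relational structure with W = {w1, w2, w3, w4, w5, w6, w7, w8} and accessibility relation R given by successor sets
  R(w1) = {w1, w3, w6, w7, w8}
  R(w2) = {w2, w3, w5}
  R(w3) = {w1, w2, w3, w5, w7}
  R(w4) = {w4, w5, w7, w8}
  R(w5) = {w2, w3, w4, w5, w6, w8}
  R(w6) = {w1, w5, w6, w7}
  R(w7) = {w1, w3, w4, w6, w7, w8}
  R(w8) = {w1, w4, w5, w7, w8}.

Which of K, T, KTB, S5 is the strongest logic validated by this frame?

KTB

Reflexive (axiom T): yes — every world is R-related to itself.
Symmetric (axiom B): yes — every pair in R has its reverse in R.
Euclidean (axiom 5): no — w1 R w3 and w1 R w6, but not w3 R w6.
So F validates K, T, KTB; S5 would additionally require R to be Euclidean. The strongest is KTB.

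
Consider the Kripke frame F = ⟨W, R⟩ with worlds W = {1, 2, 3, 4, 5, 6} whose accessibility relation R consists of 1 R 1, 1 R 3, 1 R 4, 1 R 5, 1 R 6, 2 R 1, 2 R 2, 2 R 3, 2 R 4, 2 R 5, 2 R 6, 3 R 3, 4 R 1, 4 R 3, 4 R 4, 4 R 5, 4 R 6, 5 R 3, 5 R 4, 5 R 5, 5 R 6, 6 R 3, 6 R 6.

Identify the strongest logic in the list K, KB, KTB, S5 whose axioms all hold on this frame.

Symmetric (axiom B): no — 1 R 3 but not 3 R 1.
Reflexive (axiom T): yes — every world is R-related to itself.
Euclidean (axiom 5): no — 1 R 3 and 1 R 4, but not 3 R 4.
So F validates K; KB would additionally require R to be symmetric. The strongest is K.

K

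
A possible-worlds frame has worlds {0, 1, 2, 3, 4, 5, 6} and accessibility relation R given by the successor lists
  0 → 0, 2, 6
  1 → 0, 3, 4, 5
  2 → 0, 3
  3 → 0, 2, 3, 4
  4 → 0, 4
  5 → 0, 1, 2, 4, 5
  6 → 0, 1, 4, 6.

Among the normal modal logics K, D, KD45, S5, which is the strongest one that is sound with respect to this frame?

Serial (axiom D): yes — every world has a successor (e.g. 0 R 0).
Euclidean (axiom 5): no — 0 R 2 and 0 R 6, but not 2 R 6.
Transitive (axiom 4): no — 0 R 2 and 2 R 3, but not 0 R 3.
Reflexive (axiom T): no — 1 is not related to itself.
So F validates K, D; KD45 would additionally require R to be Euclidean and transitive. The strongest is D.

D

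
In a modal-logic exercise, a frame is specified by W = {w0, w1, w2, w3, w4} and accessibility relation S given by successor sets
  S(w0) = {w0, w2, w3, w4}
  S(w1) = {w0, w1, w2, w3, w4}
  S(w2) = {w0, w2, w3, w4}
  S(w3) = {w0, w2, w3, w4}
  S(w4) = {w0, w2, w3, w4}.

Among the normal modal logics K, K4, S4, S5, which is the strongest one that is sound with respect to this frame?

S4

Transitive (axiom 4): yes — every two-step S-path is closed by a direct edge.
Reflexive (axiom T): yes — every world is S-related to itself.
Euclidean (axiom 5): no — w1 S w0 and w1 S w1, but not w0 S w1.
So F validates K, K4, S4; S5 would additionally require S to be Euclidean. The strongest is S4.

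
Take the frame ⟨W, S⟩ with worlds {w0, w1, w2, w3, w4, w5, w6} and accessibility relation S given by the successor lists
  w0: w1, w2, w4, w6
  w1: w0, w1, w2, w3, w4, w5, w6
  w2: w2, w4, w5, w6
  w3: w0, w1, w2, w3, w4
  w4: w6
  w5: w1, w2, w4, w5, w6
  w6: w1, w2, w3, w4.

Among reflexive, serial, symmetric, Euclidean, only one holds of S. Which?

serial

Reflexive: no — w0 is not related to itself.
Serial: yes — every world has a successor (e.g. w0 S w1).
Symmetric: no — w0 S w2 but not w2 S w0.
Euclidean: no — w0 S w2 and w0 S w1, but not w2 S w1.
Only serial holds.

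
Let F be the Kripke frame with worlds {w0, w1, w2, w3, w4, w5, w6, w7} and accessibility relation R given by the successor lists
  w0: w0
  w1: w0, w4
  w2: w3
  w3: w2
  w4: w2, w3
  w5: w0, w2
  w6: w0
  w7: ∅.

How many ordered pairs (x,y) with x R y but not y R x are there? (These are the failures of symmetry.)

Enumerating: (w1,w0), (w1,w4), (w4,w2), (w4,w3), (w5,w0), (w5,w2), (w6,w0).

7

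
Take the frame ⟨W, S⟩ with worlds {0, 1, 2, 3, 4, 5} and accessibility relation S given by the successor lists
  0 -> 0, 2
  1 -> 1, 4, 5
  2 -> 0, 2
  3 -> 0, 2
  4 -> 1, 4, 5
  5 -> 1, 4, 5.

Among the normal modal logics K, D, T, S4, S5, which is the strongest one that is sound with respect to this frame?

D

Serial (axiom D): yes — every world has a successor (e.g. 0 S 0).
Reflexive (axiom T): no — 3 is not related to itself.
Transitive (axiom 4): yes — every two-step S-path is closed by a direct edge.
Euclidean (axiom 5): yes — any two successors of a common world are S-related.
So F validates K, D; T would additionally require S to be reflexive. The strongest is D.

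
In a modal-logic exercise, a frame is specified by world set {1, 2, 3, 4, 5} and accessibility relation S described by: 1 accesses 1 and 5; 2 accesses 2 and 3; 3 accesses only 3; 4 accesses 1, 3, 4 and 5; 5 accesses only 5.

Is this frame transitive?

Yes

Transitive: yes — every two-step S-path is closed by a direct edge.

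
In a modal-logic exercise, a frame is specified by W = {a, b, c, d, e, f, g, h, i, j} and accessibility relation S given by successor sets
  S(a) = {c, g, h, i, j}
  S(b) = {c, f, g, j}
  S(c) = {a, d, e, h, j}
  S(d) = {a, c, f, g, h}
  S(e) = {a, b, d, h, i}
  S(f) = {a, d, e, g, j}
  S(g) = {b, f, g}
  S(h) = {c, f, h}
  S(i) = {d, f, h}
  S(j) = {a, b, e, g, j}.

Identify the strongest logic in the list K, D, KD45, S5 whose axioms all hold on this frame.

Serial (axiom D): yes — every world has a successor (e.g. a S c).
Euclidean (axiom 5): no — a S c and a S g, but not c S g.
Transitive (axiom 4): no — a S c and c S d, but not a S d.
Reflexive (axiom T): no — a is not related to itself.
So F validates K, D; KD45 would additionally require S to be Euclidean and transitive. The strongest is D.

D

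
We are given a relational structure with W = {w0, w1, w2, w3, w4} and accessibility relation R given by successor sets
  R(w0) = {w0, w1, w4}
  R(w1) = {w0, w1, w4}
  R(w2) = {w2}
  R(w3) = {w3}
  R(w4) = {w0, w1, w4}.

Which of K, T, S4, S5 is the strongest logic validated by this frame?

Reflexive (axiom T): yes — every world is R-related to itself.
Transitive (axiom 4): yes — every two-step R-path is closed by a direct edge.
Euclidean (axiom 5): yes — any two successors of a common world are R-related.
So F validates K, T, S4, S5. The strongest is S5.

S5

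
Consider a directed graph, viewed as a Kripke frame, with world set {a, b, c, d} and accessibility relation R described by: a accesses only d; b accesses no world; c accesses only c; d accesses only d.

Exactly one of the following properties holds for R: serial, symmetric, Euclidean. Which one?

Serial: no — b has no R-successor.
Symmetric: no — a R d but not d R a.
Euclidean: yes — any two successors of a common world are R-related.
Only Euclidean holds.

Euclidean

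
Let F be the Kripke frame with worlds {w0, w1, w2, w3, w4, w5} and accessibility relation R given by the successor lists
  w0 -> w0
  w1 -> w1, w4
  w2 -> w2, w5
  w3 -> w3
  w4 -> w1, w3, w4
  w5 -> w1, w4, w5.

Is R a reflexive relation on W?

Reflexive: yes — every world is R-related to itself.

Yes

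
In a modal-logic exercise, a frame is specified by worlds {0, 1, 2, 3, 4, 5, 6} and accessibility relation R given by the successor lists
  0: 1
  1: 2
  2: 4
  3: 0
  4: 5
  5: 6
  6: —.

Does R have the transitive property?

No

Transitive: no — 0 R 1 and 1 R 2, but not 0 R 2.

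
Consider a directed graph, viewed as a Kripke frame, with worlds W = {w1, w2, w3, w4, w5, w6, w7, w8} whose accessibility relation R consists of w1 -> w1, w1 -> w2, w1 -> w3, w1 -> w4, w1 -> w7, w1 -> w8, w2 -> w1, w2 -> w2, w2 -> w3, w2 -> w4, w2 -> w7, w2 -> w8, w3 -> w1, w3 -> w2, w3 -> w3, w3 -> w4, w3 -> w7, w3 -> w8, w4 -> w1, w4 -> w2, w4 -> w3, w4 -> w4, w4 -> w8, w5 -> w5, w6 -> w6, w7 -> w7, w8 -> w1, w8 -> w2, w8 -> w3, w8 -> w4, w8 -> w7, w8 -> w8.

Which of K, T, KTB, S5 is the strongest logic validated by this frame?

T

Reflexive (axiom T): yes — every world is R-related to itself.
Symmetric (axiom B): no — w1 R w7 but not w7 R w1.
Euclidean (axiom 5): no — w1 R w4 and w1 R w7, but not w4 R w7.
So F validates K, T; KTB would additionally require R to be symmetric. The strongest is T.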